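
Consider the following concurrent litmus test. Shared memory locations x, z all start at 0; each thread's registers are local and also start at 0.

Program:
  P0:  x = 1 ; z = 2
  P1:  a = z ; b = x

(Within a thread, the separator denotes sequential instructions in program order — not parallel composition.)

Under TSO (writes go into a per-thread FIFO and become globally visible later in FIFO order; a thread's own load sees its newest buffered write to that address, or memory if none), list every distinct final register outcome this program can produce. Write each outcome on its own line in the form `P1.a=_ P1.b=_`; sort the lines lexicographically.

P1.a=0 P1.b=0
P1.a=0 P1.b=1
P1.a=2 P1.b=1

outcome vector order: (P1.a,P1.b)
|TSO outcomes| = 3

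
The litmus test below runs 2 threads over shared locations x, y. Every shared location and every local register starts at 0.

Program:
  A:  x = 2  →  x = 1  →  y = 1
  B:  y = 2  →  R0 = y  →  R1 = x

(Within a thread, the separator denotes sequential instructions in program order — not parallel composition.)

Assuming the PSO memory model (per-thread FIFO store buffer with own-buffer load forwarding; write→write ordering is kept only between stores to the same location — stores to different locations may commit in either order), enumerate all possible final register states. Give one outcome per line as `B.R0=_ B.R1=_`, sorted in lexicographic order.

outcome vector order: (B.R0,B.R1)
|PSO outcomes| = 6

B.R0=1 B.R1=0
B.R0=1 B.R1=1
B.R0=1 B.R1=2
B.R0=2 B.R1=0
B.R0=2 B.R1=1
B.R0=2 B.R1=2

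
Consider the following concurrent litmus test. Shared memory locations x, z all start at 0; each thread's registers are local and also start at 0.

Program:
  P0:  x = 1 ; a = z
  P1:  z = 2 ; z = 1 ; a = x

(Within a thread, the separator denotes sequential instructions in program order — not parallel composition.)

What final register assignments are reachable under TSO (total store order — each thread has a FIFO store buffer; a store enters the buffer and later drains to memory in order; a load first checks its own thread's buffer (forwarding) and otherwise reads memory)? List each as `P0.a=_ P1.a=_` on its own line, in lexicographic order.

P0.a=0 P1.a=0
P0.a=0 P1.a=1
P0.a=1 P1.a=0
P0.a=1 P1.a=1
P0.a=2 P1.a=0
P0.a=2 P1.a=1

outcome vector order: (P0.a,P1.a)
|TSO outcomes| = 6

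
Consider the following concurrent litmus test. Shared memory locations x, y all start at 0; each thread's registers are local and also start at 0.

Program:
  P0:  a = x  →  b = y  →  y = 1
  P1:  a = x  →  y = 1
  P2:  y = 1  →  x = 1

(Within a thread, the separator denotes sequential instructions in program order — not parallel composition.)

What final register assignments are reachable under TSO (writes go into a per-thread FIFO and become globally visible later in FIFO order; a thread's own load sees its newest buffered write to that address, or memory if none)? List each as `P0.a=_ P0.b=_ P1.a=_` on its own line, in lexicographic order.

P0.a=0 P0.b=0 P1.a=0
P0.a=0 P0.b=0 P1.a=1
P0.a=0 P0.b=1 P1.a=0
P0.a=0 P0.b=1 P1.a=1
P0.a=1 P0.b=1 P1.a=0
P0.a=1 P0.b=1 P1.a=1

outcome vector order: (P0.a,P0.b,P1.a)
|TSO outcomes| = 6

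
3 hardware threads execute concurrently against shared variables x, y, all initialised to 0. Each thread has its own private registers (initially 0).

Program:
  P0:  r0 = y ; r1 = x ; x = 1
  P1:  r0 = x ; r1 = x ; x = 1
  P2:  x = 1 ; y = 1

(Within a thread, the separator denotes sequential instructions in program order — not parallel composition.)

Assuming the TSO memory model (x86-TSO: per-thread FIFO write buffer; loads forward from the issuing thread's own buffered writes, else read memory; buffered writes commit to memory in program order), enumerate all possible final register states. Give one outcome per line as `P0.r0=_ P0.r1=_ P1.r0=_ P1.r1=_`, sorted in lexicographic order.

P0.r0=0 P0.r1=0 P1.r0=0 P1.r1=0
P0.r0=0 P0.r1=0 P1.r0=0 P1.r1=1
P0.r0=0 P0.r1=0 P1.r0=1 P1.r1=1
P0.r0=0 P0.r1=1 P1.r0=0 P1.r1=0
P0.r0=0 P0.r1=1 P1.r0=0 P1.r1=1
P0.r0=0 P0.r1=1 P1.r0=1 P1.r1=1
P0.r0=1 P0.r1=1 P1.r0=0 P1.r1=0
P0.r0=1 P0.r1=1 P1.r0=0 P1.r1=1
P0.r0=1 P0.r1=1 P1.r0=1 P1.r1=1

outcome vector order: (P0.r0,P0.r1,P1.r0,P1.r1)
|TSO outcomes| = 9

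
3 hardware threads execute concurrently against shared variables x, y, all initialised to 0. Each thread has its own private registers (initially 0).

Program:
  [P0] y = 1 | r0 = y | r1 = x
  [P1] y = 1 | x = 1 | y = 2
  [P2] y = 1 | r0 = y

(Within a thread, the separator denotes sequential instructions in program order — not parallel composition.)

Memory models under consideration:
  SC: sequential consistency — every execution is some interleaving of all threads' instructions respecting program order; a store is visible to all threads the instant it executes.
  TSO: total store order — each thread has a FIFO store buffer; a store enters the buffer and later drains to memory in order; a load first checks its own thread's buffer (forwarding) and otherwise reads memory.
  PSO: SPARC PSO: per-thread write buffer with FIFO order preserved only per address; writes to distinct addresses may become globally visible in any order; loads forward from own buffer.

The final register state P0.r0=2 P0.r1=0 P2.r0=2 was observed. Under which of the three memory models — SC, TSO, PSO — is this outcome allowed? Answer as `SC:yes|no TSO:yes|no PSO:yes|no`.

SC:no TSO:no PSO:yes

outcome vector order: (P0.r0,P0.r1,P2.r0)
SC (6): (1,0,1); (1,0,2); (1,1,1); (1,1,2); (2,1,1); (2,1,2)
TSO (6): (1,0,1); (1,0,2); (1,1,1); (1,1,2); (2,1,1); (2,1,2)
PSO (8): (1,0,1); (1,0,2); (1,1,1); (1,1,2); (2,0,1); (2,0,2); (2,1,1); (2,1,2)
target (2,0,2) ∈ {PSO}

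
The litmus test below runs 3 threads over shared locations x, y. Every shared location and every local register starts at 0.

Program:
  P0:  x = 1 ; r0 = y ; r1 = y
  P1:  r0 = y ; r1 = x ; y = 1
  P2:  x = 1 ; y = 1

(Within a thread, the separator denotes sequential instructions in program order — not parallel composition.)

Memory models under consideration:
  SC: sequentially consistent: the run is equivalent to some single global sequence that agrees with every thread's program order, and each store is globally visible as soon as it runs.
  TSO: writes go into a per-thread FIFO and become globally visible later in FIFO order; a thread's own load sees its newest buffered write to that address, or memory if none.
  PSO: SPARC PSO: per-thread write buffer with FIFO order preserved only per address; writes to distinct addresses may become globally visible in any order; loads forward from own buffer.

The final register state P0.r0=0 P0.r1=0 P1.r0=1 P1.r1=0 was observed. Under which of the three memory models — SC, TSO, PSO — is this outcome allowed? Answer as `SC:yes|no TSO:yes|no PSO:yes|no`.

SC:no TSO:no PSO:yes

outcome vector order: (P0.r0,P0.r1,P1.r0,P1.r1)
SC: 9 outcomes — {(0,0,0,0), (0,0,0,1), (0,0,1,1), (0,1,0,0), (0,1,0,1), (0,1,1,1), (1,1,0,0), (1,1,0,1), (1,1,1,1)}
TSO: 9 outcomes — {(0,0,0,0), (0,0,0,1), (0,0,1,1), (0,1,0,0), (0,1,0,1), (0,1,1,1), (1,1,0,0), (1,1,0,1), (1,1,1,1)}
PSO: 12 outcomes — {(0,0,0,0), (0,0,0,1), (0,0,1,0), (0,0,1,1), (0,1,0,0), (0,1,0,1), (0,1,1,0), (0,1,1,1), (1,1,0,0), (1,1,0,1), (1,1,1,0), (1,1,1,1)}
target (0,0,1,0) ∈ {PSO}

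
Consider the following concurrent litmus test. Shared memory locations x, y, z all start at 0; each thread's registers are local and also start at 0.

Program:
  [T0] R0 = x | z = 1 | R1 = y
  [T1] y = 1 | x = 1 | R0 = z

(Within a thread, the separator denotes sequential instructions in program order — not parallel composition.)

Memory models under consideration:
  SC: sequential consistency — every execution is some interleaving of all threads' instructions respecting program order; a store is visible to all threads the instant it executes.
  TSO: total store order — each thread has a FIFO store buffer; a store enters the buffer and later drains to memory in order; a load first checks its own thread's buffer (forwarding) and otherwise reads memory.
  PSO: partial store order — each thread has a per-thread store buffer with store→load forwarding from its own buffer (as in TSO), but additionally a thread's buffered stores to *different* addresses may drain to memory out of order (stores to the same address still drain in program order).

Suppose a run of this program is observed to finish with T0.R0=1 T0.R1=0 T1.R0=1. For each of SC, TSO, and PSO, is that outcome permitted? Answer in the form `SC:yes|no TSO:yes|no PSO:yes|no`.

SC:no TSO:no PSO:yes

outcome vector order: (T0.R0,T0.R1,T1.R0)
SC: 5 outcomes — {001, 010, 011, 110, 111}
TSO: 6 outcomes — {000, 001, 010, 011, 110, 111}
PSO: 8 outcomes — {000, 001, 010, 011, 100, 101, 110, 111}
target 101 ∈ {PSO}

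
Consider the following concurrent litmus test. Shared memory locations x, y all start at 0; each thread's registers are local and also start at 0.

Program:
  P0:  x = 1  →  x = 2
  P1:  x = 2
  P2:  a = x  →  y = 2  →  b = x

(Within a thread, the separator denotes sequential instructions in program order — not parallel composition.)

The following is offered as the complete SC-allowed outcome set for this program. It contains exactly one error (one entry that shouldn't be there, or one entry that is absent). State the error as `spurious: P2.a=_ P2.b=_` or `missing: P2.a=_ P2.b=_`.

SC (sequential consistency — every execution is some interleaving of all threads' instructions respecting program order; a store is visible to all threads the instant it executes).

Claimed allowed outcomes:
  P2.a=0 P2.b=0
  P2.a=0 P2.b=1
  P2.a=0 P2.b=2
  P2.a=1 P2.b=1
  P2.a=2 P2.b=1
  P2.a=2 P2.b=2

outcome vector order: (P2.a,P2.b)
under SC → (0,0), (0,1), (0,2), (1,1), (1,2), (2,1), (2,2)
SC∖claimed = {(1,2)}

missing: P2.a=1 P2.b=2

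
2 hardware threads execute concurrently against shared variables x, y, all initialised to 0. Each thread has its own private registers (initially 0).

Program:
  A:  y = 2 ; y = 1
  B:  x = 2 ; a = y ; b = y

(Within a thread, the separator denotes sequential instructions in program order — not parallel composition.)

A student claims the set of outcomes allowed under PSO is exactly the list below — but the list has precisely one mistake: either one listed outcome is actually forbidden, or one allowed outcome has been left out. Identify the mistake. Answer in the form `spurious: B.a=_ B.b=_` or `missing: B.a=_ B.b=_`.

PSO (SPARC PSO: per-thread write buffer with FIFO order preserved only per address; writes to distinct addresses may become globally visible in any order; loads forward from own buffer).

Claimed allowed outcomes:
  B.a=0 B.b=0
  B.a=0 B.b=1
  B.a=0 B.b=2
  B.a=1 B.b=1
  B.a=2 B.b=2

outcome vector order: (B.a,B.b)
[PSO] allowed = {00; 01; 02; 11; 21; 22}
PSO∖claimed = {21}

missing: B.a=2 B.b=1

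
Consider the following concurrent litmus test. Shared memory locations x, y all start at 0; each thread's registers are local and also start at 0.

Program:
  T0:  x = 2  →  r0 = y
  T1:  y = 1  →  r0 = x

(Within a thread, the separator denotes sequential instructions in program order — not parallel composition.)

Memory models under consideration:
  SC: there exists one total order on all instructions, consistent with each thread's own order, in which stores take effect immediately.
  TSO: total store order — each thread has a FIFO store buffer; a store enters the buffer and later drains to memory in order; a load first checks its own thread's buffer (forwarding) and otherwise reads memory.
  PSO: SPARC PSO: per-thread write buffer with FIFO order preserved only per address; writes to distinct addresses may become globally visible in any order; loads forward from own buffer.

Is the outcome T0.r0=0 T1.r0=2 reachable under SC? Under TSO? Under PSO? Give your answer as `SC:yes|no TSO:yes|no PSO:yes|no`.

outcome vector order: (T0.r0,T1.r0)
[SC] allowed = {<0 2>, <1 0>, <1 2>}
[TSO] allowed = {<0 0>, <0 2>, <1 0>, <1 2>}
[PSO] allowed = {<0 0>, <0 2>, <1 0>, <1 2>}
target <0 2> ∈ {SC,TSO,PSO}

SC:yes TSO:yes PSO:yes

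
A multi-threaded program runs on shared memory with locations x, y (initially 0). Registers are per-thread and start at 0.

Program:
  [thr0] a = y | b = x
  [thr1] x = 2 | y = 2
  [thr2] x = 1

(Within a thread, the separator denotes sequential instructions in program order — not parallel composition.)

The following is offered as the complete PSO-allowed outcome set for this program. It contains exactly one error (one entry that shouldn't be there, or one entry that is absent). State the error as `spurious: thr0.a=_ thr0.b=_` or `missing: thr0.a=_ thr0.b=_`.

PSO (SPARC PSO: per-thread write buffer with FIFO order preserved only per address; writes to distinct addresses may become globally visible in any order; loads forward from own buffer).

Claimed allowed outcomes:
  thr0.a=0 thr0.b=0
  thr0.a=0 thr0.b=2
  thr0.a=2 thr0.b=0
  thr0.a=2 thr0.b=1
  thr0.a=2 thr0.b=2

missing: thr0.a=0 thr0.b=1

outcome vector order: (thr0.a,thr0.b)
under PSO → <0 0> <0 1> <0 2> <2 0> <2 1> <2 2>
PSO∖claimed = {<0 1>}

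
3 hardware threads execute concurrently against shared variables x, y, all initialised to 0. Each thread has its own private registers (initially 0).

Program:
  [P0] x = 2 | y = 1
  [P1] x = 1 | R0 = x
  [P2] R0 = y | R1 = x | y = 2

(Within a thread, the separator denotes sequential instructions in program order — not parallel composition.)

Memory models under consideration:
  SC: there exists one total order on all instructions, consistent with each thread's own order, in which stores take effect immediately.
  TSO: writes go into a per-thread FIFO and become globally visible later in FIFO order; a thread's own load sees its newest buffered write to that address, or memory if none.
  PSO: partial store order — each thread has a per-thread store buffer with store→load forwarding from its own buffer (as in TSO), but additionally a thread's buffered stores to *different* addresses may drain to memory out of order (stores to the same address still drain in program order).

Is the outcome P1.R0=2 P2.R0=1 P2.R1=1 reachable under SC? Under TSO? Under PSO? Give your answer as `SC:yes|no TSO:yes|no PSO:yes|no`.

outcome vector order: (P1.R0,P2.R0,P2.R1)
SC (9): <1 0 0>; <1 0 1>; <1 0 2>; <1 1 1>; <1 1 2>; <2 0 0>; <2 0 1>; <2 0 2>; <2 1 2>
TSO (9): <1 0 0>; <1 0 1>; <1 0 2>; <1 1 1>; <1 1 2>; <2 0 0>; <2 0 1>; <2 0 2>; <2 1 2>
PSO (12): <1 0 0>; <1 0 1>; <1 0 2>; <1 1 0>; <1 1 1>; <1 1 2>; <2 0 0>; <2 0 1>; <2 0 2>; <2 1 0>; <2 1 1>; <2 1 2>
target <2 1 1> ∈ {PSO}

SC:no TSO:no PSO:yes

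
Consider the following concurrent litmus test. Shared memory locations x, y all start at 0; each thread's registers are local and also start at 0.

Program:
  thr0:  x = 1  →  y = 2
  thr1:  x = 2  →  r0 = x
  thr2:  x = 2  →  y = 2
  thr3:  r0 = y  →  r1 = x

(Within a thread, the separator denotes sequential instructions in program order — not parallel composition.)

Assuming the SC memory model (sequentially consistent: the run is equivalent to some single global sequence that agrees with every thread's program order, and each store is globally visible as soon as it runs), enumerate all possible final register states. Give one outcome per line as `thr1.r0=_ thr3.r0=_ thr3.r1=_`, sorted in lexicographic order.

outcome vector order: (thr1.r0,thr3.r0,thr3.r1)
|SC outcomes| = 10

thr1.r0=1 thr3.r0=0 thr3.r1=0
thr1.r0=1 thr3.r0=0 thr3.r1=1
thr1.r0=1 thr3.r0=0 thr3.r1=2
thr1.r0=1 thr3.r0=2 thr3.r1=1
thr1.r0=1 thr3.r0=2 thr3.r1=2
thr1.r0=2 thr3.r0=0 thr3.r1=0
thr1.r0=2 thr3.r0=0 thr3.r1=1
thr1.r0=2 thr3.r0=0 thr3.r1=2
thr1.r0=2 thr3.r0=2 thr3.r1=1
thr1.r0=2 thr3.r0=2 thr3.r1=2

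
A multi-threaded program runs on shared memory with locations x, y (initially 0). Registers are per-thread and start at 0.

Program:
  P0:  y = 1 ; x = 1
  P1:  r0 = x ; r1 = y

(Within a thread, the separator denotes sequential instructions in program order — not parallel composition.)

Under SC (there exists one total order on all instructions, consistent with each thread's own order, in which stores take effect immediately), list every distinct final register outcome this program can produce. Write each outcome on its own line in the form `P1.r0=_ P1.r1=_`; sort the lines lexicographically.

outcome vector order: (P1.r0,P1.r1)
|SC outcomes| = 3

P1.r0=0 P1.r1=0
P1.r0=0 P1.r1=1
P1.r0=1 P1.r1=1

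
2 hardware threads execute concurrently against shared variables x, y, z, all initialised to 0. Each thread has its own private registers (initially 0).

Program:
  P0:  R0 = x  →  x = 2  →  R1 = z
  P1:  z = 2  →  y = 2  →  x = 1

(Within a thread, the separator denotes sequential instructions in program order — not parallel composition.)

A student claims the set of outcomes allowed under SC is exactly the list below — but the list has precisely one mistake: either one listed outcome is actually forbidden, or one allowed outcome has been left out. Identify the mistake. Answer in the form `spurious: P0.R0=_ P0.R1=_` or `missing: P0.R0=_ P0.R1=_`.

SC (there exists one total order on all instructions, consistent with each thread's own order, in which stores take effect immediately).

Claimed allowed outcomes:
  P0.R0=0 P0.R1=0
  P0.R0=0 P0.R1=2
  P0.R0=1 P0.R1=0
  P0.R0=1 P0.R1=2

outcome vector order: (P0.R0,P0.R1)
SC (3): (0,0), (0,2), (1,2)
claimed∖SC = {(1,0)}

spurious: P0.R0=1 P0.R1=0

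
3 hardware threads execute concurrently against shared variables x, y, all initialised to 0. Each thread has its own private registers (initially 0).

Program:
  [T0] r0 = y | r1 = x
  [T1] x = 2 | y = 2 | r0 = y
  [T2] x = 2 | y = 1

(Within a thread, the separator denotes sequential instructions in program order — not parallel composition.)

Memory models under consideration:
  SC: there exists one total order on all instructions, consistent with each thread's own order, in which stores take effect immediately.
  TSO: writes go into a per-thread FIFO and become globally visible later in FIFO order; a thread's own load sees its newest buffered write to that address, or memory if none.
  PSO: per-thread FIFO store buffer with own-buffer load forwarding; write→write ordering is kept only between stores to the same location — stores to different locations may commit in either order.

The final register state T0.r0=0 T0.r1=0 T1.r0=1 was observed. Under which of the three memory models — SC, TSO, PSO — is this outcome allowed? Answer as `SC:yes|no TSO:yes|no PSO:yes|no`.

SC:yes TSO:yes PSO:yes

outcome vector order: (T0.r0,T0.r1,T1.r0)
under SC → <0 0 1> <0 0 2> <0 2 1> <0 2 2> <1 2 1> <1 2 2> <2 2 1> <2 2 2>
under TSO → <0 0 1> <0 0 2> <0 2 1> <0 2 2> <1 2 1> <1 2 2> <2 2 1> <2 2 2>
under PSO → <0 0 1> <0 0 2> <0 2 1> <0 2 2> <1 0 1> <1 0 2> <1 2 1> <1 2 2> <2 0 1> <2 0 2> <2 2 1> <2 2 2>
target <0 0 1> ∈ {SC,TSO,PSO}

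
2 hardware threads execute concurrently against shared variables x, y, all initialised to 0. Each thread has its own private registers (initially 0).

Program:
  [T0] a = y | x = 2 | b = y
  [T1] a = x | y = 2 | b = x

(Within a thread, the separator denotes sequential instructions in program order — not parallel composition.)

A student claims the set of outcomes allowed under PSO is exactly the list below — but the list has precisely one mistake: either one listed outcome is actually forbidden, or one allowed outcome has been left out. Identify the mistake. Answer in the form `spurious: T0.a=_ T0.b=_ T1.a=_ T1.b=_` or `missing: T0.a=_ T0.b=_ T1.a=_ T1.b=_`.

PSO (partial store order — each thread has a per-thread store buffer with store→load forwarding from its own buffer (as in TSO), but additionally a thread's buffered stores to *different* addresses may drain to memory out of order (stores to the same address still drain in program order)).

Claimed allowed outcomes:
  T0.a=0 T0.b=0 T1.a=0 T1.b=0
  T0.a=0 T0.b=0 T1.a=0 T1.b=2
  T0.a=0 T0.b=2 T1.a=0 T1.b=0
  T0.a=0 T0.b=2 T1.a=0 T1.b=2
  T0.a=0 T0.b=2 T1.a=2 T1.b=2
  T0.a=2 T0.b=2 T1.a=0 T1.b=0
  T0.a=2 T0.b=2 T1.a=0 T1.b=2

outcome vector order: (T0.a,T0.b,T1.a,T1.b)
PSO (8): (0,0,0,0), (0,0,0,2), (0,0,2,2), (0,2,0,0), (0,2,0,2), (0,2,2,2), (2,2,0,0), (2,2,0,2)
PSO∖claimed = {(0,0,2,2)}

missing: T0.a=0 T0.b=0 T1.a=2 T1.b=2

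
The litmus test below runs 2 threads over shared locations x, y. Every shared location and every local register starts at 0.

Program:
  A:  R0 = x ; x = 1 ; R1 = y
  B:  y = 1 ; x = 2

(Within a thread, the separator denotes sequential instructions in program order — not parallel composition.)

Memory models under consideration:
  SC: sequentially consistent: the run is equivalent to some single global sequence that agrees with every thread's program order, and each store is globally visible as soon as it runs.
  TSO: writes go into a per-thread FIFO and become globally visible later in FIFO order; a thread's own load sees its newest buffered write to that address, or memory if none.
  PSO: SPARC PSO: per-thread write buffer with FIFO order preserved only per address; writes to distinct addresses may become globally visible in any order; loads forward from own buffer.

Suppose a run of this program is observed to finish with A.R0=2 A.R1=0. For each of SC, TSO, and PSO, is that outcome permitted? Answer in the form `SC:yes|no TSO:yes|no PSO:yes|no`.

outcome vector order: (A.R0,A.R1)
[SC] allowed = {00, 01, 21}
[TSO] allowed = {00, 01, 21}
[PSO] allowed = {00, 01, 20, 21}
target 20 ∈ {PSO}

SC:no TSO:no PSO:yes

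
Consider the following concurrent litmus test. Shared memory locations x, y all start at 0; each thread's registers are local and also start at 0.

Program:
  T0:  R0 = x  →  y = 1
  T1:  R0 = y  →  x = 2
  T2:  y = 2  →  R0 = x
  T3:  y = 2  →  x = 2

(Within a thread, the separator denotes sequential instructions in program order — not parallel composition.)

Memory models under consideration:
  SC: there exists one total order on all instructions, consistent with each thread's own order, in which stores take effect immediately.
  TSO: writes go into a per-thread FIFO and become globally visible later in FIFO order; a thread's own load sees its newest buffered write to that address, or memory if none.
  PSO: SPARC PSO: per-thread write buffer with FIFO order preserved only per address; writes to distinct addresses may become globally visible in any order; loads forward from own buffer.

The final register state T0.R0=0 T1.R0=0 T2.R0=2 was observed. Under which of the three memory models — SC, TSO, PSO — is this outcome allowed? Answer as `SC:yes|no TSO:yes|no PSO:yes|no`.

outcome vector order: (T0.R0,T1.R0,T2.R0)
SC (12): 0/0/0 0/0/2 0/1/0 0/1/2 0/2/0 0/2/2 2/0/0 2/0/2 2/1/0 2/1/2 2/2/0 2/2/2
TSO (12): 0/0/0 0/0/2 0/1/0 0/1/2 0/2/0 0/2/2 2/0/0 2/0/2 2/1/0 2/1/2 2/2/0 2/2/2
PSO (12): 0/0/0 0/0/2 0/1/0 0/1/2 0/2/0 0/2/2 2/0/0 2/0/2 2/1/0 2/1/2 2/2/0 2/2/2
target 0/0/2 ∈ {SC,TSO,PSO}

SC:yes TSO:yes PSO:yes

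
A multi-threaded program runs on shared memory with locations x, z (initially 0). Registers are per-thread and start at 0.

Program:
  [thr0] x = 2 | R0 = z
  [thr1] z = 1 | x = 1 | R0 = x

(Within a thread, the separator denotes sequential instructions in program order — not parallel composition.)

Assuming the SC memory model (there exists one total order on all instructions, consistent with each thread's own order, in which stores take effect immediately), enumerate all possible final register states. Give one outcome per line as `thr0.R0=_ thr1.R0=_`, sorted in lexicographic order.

outcome vector order: (thr0.R0,thr1.R0)
|SC outcomes| = 3

thr0.R0=0 thr1.R0=1
thr0.R0=1 thr1.R0=1
thr0.R0=1 thr1.R0=2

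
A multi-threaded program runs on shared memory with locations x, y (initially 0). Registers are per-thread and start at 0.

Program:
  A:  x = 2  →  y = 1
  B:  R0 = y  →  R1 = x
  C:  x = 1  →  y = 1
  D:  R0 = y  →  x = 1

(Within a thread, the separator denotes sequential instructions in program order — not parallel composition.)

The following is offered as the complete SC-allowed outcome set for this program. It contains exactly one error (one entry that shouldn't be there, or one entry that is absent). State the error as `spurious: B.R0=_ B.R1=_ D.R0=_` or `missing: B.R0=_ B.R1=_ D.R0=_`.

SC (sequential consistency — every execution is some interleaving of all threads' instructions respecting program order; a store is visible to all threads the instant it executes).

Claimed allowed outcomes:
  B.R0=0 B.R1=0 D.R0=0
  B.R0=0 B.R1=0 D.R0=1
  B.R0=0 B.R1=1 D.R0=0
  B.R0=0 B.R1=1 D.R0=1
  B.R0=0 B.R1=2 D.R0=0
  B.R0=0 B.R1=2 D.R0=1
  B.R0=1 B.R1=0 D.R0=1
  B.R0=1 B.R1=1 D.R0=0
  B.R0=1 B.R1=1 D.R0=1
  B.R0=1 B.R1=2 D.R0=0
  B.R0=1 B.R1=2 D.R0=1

outcome vector order: (B.R0,B.R1,D.R0)
SC (10): <0 0 0> <0 0 1> <0 1 0> <0 1 1> <0 2 0> <0 2 1> <1 1 0> <1 1 1> <1 2 0> <1 2 1>
claimed∖SC = {<1 0 1>}

spurious: B.R0=1 B.R1=0 D.R0=1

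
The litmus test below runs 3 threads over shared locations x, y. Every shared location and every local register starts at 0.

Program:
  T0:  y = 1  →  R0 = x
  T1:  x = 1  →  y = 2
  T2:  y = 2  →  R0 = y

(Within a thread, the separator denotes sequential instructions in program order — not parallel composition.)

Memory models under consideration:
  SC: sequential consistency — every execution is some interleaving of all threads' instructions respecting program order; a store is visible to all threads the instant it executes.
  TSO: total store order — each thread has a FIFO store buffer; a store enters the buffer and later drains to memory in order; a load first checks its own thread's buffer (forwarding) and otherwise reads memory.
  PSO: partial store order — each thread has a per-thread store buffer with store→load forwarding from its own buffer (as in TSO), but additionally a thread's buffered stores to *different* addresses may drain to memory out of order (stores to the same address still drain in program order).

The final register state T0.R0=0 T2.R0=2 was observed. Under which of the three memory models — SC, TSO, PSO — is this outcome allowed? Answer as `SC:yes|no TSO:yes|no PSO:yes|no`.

outcome vector order: (T0.R0,T2.R0)
SC (4): (0,1); (0,2); (1,1); (1,2)
TSO (4): (0,1); (0,2); (1,1); (1,2)
PSO (4): (0,1); (0,2); (1,1); (1,2)
target (0,2) ∈ {SC,TSO,PSO}

SC:yes TSO:yes PSO:yes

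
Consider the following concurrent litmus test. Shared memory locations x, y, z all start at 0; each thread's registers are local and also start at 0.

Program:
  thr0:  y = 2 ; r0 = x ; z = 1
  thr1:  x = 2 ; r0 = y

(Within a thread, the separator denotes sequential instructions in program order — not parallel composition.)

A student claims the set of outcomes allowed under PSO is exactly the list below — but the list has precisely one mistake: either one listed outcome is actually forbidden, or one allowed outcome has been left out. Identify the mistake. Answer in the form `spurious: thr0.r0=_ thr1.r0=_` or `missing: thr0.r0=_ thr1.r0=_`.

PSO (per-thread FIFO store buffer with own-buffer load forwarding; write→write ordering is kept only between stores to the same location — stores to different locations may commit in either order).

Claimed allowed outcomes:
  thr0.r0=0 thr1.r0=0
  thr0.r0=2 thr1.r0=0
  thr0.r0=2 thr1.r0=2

missing: thr0.r0=0 thr1.r0=2

outcome vector order: (thr0.r0,thr1.r0)
PSO: 4 outcomes — {0/0, 0/2, 2/0, 2/2}
PSO∖claimed = {0/2}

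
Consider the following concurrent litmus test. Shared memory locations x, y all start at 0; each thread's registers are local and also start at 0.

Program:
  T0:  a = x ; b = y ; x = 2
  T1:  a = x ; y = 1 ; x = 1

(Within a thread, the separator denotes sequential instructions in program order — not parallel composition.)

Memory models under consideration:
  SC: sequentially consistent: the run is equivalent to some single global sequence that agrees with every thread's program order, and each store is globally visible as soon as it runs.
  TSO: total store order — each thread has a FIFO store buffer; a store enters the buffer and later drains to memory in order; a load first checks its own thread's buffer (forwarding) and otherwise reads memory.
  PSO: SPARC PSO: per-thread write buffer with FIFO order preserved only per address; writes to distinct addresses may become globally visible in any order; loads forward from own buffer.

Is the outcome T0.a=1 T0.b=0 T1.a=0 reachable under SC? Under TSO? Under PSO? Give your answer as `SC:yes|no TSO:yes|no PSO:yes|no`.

SC:no TSO:no PSO:yes

outcome vector order: (T0.a,T0.b,T1.a)
[SC] allowed = {<0 0 0>; <0 0 2>; <0 1 0>; <1 1 0>}
[TSO] allowed = {<0 0 0>; <0 0 2>; <0 1 0>; <1 1 0>}
[PSO] allowed = {<0 0 0>; <0 0 2>; <0 1 0>; <1 0 0>; <1 1 0>}
target <1 0 0> ∈ {PSO}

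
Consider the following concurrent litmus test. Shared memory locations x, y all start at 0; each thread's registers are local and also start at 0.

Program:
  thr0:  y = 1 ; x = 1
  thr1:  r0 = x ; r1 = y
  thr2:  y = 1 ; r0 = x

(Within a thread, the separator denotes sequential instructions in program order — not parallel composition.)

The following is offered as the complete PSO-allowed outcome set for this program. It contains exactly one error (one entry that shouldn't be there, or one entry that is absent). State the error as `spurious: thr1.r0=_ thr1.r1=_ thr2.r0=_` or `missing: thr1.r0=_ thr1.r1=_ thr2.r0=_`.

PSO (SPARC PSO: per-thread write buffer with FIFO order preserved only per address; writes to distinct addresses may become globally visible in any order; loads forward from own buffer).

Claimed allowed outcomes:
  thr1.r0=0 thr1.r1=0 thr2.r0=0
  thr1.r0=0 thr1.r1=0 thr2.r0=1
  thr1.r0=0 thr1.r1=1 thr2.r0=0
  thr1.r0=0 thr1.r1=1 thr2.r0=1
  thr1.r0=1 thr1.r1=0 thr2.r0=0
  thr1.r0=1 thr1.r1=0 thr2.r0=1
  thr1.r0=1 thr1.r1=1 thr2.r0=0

outcome vector order: (thr1.r0,thr1.r1,thr2.r0)
PSO (8): 000; 001; 010; 011; 100; 101; 110; 111
PSO∖claimed = {111}

missing: thr1.r0=1 thr1.r1=1 thr2.r0=1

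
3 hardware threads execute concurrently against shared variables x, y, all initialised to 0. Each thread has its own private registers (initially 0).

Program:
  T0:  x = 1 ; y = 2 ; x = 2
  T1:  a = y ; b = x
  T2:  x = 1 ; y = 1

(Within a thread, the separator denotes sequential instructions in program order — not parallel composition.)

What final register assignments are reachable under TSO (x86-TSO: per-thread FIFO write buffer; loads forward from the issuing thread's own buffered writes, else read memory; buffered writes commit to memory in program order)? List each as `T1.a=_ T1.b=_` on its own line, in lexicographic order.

outcome vector order: (T1.a,T1.b)
|TSO outcomes| = 7

T1.a=0 T1.b=0
T1.a=0 T1.b=1
T1.a=0 T1.b=2
T1.a=1 T1.b=1
T1.a=1 T1.b=2
T1.a=2 T1.b=1
T1.a=2 T1.b=2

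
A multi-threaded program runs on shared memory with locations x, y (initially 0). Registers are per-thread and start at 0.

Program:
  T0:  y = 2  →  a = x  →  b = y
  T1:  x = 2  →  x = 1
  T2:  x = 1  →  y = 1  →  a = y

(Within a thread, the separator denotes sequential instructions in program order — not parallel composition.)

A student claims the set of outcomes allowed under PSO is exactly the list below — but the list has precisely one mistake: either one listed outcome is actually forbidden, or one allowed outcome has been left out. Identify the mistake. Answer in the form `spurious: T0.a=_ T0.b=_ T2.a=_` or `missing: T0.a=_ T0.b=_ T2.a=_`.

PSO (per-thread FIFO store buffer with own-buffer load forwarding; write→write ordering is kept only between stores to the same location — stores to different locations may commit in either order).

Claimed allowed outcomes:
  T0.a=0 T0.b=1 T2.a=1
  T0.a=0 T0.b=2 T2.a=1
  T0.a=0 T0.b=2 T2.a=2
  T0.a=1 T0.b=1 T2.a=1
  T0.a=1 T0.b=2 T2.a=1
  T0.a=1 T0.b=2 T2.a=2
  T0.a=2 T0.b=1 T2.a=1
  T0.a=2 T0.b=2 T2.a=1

missing: T0.a=2 T0.b=2 T2.a=2

outcome vector order: (T0.a,T0.b,T2.a)
PSO: 9 outcomes — {011 021 022 111 121 122 211 221 222}
PSO∖claimed = {222}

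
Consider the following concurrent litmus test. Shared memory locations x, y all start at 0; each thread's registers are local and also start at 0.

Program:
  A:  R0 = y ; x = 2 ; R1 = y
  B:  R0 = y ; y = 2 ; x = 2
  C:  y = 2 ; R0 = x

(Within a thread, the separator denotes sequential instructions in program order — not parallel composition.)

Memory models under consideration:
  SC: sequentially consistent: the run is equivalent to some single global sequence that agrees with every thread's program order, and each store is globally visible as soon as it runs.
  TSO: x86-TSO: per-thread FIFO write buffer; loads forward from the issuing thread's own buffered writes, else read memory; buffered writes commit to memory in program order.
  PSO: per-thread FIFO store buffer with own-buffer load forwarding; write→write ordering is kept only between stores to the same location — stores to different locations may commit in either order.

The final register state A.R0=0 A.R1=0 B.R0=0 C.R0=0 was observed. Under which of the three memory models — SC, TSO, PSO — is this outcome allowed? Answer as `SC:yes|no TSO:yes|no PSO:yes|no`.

SC:no TSO:yes PSO:yes

outcome vector order: (A.R0,A.R1,B.R0,C.R0)
SC (10): 0/0/0/2, 0/0/2/2, 0/2/0/0, 0/2/0/2, 0/2/2/0, 0/2/2/2, 2/2/0/0, 2/2/0/2, 2/2/2/0, 2/2/2/2
TSO (12): 0/0/0/0, 0/0/0/2, 0/0/2/0, 0/0/2/2, 0/2/0/0, 0/2/0/2, 0/2/2/0, 0/2/2/2, 2/2/0/0, 2/2/0/2, 2/2/2/0, 2/2/2/2
PSO (12): 0/0/0/0, 0/0/0/2, 0/0/2/0, 0/0/2/2, 0/2/0/0, 0/2/0/2, 0/2/2/0, 0/2/2/2, 2/2/0/0, 2/2/0/2, 2/2/2/0, 2/2/2/2
target 0/0/0/0 ∈ {TSO,PSO}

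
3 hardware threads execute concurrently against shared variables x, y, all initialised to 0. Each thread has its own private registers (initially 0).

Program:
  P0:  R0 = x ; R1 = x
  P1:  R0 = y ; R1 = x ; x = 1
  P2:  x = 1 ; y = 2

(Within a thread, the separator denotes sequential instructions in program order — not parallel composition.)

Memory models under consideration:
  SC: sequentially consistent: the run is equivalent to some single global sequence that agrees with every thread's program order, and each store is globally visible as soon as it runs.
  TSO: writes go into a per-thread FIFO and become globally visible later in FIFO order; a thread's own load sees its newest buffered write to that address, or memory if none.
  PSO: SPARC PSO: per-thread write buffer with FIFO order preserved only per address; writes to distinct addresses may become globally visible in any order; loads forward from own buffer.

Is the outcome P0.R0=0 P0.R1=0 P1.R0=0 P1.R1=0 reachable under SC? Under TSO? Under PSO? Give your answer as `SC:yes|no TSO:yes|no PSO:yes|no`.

SC:yes TSO:yes PSO:yes

outcome vector order: (P0.R0,P0.R1,P1.R0,P1.R1)
under SC → 0000 0001 0021 0100 0101 0121 1100 1101 1121
under TSO → 0000 0001 0021 0100 0101 0121 1100 1101 1121
under PSO → 0000 0001 0020 0021 0100 0101 0120 0121 1100 1101 1120 1121
target 0000 ∈ {SC,TSO,PSO}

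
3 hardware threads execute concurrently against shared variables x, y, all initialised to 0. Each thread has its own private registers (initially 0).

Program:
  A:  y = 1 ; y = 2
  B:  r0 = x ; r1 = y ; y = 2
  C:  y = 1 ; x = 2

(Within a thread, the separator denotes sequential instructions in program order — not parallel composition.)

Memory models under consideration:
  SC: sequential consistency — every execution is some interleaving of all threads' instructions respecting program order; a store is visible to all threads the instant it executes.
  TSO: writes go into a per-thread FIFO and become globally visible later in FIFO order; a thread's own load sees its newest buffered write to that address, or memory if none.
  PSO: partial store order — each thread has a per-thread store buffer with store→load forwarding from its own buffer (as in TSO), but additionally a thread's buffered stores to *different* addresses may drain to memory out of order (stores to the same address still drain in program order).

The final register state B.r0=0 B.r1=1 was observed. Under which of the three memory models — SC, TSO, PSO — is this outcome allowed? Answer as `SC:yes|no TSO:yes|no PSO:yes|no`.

SC:yes TSO:yes PSO:yes

outcome vector order: (B.r0,B.r1)
[SC] allowed = {<0 0> <0 1> <0 2> <2 1> <2 2>}
[TSO] allowed = {<0 0> <0 1> <0 2> <2 1> <2 2>}
[PSO] allowed = {<0 0> <0 1> <0 2> <2 0> <2 1> <2 2>}
target <0 1> ∈ {SC,TSO,PSO}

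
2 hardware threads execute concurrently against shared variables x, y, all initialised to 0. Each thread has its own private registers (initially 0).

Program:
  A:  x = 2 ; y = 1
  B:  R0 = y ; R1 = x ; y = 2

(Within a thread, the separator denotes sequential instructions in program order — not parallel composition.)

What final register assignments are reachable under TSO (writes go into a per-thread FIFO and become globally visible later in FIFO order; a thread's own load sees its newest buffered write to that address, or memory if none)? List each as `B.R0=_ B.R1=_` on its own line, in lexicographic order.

B.R0=0 B.R1=0
B.R0=0 B.R1=2
B.R0=1 B.R1=2

outcome vector order: (B.R0,B.R1)
|TSO outcomes| = 3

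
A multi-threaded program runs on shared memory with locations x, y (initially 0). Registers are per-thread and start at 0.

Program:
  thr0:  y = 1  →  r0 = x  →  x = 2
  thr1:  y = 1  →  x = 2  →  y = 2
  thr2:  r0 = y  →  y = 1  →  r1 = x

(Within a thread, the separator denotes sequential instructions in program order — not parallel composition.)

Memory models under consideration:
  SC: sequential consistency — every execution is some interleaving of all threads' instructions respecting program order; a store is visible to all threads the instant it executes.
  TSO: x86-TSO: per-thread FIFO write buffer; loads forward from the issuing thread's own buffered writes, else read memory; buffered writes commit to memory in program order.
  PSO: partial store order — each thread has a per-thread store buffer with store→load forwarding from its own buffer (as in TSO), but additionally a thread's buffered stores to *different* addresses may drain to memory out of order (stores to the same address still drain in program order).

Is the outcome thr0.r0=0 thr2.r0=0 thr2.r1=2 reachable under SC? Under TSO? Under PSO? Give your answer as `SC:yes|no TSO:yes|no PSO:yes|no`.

SC:yes TSO:yes PSO:yes

outcome vector order: (thr0.r0,thr2.r0,thr2.r1)
SC: 10 outcomes — {0/0/0 0/0/2 0/1/0 0/1/2 0/2/2 2/0/0 2/0/2 2/1/0 2/1/2 2/2/2}
TSO: 10 outcomes — {0/0/0 0/0/2 0/1/0 0/1/2 0/2/2 2/0/0 2/0/2 2/1/0 2/1/2 2/2/2}
PSO: 12 outcomes — {0/0/0 0/0/2 0/1/0 0/1/2 0/2/0 0/2/2 2/0/0 2/0/2 2/1/0 2/1/2 2/2/0 2/2/2}
target 0/0/2 ∈ {SC,TSO,PSO}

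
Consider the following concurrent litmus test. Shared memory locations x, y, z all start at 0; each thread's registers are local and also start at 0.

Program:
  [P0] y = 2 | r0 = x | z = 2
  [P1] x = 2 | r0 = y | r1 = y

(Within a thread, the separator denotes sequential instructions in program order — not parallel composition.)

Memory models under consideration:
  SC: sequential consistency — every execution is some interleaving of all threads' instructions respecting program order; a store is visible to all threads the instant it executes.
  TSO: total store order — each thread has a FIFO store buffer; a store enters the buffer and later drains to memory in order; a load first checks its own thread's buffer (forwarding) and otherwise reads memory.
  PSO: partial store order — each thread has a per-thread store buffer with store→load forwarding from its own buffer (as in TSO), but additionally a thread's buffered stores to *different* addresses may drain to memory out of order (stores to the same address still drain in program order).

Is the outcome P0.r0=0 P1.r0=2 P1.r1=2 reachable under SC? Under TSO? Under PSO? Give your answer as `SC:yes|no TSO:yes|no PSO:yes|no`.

SC:yes TSO:yes PSO:yes

outcome vector order: (P0.r0,P1.r0,P1.r1)
SC (4): 022, 200, 202, 222
TSO (6): 000, 002, 022, 200, 202, 222
PSO (6): 000, 002, 022, 200, 202, 222
target 022 ∈ {SC,TSO,PSO}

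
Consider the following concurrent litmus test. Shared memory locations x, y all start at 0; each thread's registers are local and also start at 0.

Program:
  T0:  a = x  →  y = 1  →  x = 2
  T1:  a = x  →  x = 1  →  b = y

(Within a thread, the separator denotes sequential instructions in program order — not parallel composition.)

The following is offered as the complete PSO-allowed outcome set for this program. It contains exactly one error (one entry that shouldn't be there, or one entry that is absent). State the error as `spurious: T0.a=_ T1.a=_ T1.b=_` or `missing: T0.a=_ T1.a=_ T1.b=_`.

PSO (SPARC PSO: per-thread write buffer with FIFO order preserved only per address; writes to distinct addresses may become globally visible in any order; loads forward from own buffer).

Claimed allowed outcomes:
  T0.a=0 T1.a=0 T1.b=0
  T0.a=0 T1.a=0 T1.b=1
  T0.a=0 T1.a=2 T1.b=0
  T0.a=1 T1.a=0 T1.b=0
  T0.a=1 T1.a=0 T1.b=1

missing: T0.a=0 T1.a=2 T1.b=1

outcome vector order: (T0.a,T1.a,T1.b)
PSO (6): 000 001 020 021 100 101
PSO∖claimed = {021}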